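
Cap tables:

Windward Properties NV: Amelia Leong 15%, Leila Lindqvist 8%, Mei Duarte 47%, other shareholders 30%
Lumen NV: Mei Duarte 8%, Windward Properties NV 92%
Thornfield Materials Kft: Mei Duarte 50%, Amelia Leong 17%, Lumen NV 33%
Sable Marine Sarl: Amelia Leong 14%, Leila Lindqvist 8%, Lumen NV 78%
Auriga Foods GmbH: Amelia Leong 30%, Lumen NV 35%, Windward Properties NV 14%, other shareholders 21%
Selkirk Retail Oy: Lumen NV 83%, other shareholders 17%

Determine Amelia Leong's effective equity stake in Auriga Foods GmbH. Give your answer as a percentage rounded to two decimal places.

36.93%

Amelia reaches Auriga along 3 paths.
Direct stake: 30% = 30%.
Via Windward → Lumen: 15% × 92% × 35% = 4.83%.
Via Windward: 15% × 14% = 2.1%.
Total: 30% + 4.83% + 2.1% = 36.93%.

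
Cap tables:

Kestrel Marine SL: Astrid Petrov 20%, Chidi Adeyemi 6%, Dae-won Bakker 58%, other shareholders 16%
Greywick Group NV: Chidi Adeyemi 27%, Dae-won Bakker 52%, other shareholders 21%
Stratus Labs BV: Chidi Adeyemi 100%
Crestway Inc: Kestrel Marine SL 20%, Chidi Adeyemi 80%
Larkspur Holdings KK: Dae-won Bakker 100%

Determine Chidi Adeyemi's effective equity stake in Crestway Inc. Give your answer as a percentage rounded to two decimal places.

81.20%

Chidi reaches Crestway along 2 paths.
Via Kestrel: 6% × 20% = 1.2%.
Direct stake: 80% = 80%.
Total: 1.2% + 80% = 81.2%.
Rounded: 81.20%.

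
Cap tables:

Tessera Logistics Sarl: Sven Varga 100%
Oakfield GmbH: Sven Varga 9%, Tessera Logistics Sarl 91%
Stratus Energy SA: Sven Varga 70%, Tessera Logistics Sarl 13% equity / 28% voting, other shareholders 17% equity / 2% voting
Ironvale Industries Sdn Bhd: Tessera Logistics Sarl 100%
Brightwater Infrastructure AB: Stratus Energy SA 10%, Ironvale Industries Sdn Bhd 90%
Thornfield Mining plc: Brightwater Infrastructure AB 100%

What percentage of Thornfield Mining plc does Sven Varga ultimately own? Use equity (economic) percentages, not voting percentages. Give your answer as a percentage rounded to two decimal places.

98.30%

Sven reaches Thornfield along 3 paths.
Via Stratus → Brightwater: 70% × 10% × 100% = 7%.
Via Tessera → Stratus → Brightwater: 100% × 13% × 10% × 100% = 1.3%.
Via Tessera → Ironvale → Brightwater: 100% × 100% × 90% × 100% = 90%.
Total: 7% + 1.3% + 90% = 98.3%.
Rounded: 98.30%.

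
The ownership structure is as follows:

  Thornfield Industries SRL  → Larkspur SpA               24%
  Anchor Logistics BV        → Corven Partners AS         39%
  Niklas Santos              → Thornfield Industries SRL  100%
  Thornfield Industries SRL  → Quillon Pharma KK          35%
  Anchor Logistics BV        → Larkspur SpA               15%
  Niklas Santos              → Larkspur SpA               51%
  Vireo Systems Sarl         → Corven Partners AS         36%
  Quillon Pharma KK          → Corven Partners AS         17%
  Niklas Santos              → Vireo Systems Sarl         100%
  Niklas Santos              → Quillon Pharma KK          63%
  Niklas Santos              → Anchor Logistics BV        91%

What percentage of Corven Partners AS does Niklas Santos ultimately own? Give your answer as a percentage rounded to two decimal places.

Niklas reaches Corven along 4 paths.
Via Anchor: 91% × 39% = 35.49%.
Via Vireo: 100% × 36% = 36%.
Via Quillon: 63% × 17% = 10.71%.
Via Thornfield → Quillon: 100% × 35% × 17% = 5.95%.
Total: 35.49% + 36% + 10.71% + 5.95% = 88.15%.

88.15%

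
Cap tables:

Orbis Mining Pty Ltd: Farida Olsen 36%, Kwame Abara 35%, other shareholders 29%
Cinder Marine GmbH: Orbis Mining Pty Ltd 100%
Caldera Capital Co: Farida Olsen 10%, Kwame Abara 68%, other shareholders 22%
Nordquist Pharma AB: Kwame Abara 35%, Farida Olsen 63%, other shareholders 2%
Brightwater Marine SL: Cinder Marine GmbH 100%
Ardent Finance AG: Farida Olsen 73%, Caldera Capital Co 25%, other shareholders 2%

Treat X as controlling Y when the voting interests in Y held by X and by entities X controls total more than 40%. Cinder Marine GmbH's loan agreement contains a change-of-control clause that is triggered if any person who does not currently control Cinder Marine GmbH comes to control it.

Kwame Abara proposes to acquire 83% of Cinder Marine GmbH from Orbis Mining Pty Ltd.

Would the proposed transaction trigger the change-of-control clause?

The purchase adds only to Kwame's holdings (Orbis's stake shrinks), so Kwame is the only person who could newly come to control Cinder.
Kwame holds 68% of Caldera, so Kwame controls Caldera.
Neither Kwame nor any entity Kwame controls holds any voting interest in Cinder.
So before the transaction, Kwame does not control Cinder.
After the purchase, Kwame holds 83% of Cinder directly, and Orbis's stake falls to 17%.
Kwame holds 83% of Cinder, so Kwame controls Cinder.
Kwame did not control Cinder before and does after, so the clause is triggered.

Yes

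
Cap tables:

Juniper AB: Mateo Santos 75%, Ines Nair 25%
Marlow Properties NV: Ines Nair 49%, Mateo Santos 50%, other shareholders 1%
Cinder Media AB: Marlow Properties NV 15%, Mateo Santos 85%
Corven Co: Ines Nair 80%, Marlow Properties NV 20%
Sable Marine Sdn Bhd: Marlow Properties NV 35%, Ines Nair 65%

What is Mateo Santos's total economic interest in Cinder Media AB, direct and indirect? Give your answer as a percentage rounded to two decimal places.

Mateo reaches Cinder along 2 paths.
Via Marlow: 50% × 15% = 7.5%.
Direct stake: 85% = 85%.
Total: 7.5% + 85% = 92.5%.
Rounded: 92.50%.

92.50%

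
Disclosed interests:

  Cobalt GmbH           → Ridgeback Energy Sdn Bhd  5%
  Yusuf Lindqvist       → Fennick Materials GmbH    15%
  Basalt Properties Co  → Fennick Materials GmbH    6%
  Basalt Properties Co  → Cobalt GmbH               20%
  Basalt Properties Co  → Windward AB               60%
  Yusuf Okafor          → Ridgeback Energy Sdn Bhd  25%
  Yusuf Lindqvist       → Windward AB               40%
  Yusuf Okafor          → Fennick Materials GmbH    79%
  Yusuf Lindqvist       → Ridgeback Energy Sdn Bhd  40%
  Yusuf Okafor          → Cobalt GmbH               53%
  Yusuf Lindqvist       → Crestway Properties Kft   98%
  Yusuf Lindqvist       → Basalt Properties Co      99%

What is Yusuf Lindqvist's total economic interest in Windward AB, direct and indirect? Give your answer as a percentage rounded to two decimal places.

99.40%

Yusuf Lindqvist reaches Windward along 2 paths.
Direct stake: 40% = 40%.
Via Basalt: 99% × 60% = 59.4%.
Total: 40% + 59.4% = 99.4%.
Rounded: 99.40%.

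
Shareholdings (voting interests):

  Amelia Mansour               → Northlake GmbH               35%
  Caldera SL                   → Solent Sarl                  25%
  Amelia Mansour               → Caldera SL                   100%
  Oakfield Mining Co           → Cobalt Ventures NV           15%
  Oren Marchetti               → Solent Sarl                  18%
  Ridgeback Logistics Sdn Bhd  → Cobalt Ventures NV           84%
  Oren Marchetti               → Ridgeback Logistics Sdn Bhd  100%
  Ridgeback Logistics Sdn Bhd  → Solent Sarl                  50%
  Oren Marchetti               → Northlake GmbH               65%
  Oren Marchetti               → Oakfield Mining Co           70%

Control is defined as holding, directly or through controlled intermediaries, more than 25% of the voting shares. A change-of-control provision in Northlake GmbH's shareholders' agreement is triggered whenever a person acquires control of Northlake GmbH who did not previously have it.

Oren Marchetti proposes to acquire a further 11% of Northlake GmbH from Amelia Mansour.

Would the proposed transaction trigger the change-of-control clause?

The purchase adds only to Oren's holdings (Amelia's stake shrinks), so Oren is the only person who could newly come to control Northlake.
Oren holds 65% of Northlake, so Oren controls Northlake.
So Oren already controls Northlake before the transaction.
After the purchase, Oren's direct stake in Northlake rises to 65% + 11% = 76%, and Amelia's stake falls to 24%.
Oren controlled Northlake already, so this is not a new person acquiring control; every other person's position is unchanged or reduced.
No new person acquires control, so the clause is not triggered.

No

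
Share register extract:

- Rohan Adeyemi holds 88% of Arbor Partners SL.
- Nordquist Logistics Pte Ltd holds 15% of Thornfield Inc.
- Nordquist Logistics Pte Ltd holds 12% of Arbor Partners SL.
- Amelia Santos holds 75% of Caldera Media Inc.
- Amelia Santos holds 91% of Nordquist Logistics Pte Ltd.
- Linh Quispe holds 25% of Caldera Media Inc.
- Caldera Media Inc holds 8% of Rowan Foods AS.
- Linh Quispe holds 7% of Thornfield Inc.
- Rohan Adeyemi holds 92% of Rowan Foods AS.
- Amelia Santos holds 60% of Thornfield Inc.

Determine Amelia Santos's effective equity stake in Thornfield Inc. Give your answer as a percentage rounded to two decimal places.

Amelia reaches Thornfield along 2 paths.
Direct stake: 60% = 60%.
Via Nordquist: 91% × 15% = 13.65%.
Total: 60% + 13.65% = 73.65%.

73.65%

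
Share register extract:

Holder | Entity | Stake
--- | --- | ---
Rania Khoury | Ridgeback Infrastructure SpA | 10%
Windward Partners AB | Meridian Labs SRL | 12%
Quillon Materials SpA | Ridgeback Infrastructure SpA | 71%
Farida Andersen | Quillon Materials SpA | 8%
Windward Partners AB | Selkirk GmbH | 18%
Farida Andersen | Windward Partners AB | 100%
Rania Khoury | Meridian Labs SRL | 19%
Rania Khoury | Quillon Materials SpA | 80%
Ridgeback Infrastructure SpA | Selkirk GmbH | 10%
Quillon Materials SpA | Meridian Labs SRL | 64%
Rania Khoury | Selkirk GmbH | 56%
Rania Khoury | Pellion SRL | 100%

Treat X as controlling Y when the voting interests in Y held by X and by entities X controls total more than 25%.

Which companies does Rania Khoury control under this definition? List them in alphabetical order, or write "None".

Meridian Labs SRL, Pellion SRL, Quillon Materials SpA, Ridgeback Infrastructure SpA, Selkirk GmbH

Rania holds 80% of Quillon, so Rania controls Quillon.
Quillon and Rania together hold 71% + 10% = 81% of Ridgeback, so Rania controls Ridgeback.
Quillon and Rania together hold 64% + 19% = 83% of Meridian, so Rania controls Meridian.
Rania and Ridgeback together hold 56% + 10% = 66% of Selkirk, so Rania controls Selkirk.
Rania holds 100% of Pellion, so Rania controls Pellion.
No other company's threshold is met.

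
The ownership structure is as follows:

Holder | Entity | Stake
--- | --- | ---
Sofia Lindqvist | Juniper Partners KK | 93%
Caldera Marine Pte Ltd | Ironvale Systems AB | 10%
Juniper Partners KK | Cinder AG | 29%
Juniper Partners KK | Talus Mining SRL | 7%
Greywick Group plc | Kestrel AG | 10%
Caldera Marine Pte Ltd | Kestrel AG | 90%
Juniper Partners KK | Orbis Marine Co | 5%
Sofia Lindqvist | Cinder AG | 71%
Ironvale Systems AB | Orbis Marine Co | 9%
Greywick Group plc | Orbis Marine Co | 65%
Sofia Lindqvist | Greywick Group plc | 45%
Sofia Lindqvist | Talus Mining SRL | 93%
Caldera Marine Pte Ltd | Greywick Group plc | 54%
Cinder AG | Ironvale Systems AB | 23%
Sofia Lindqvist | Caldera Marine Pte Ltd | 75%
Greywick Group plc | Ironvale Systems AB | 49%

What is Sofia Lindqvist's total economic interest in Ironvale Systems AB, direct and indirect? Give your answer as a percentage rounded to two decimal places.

Sofia reaches Ironvale along 5 paths.
Via Caldera: 75% × 10% = 7.5%.
Via Caldera → Greywick: 75% × 54% × 49% = 19.845%.
Via Greywick: 45% × 49% = 22.05%.
Via Cinder: 71% × 23% = 16.33%.
Via Juniper → Cinder: 93% × 29% × 23% = 6.2031%.
Total: 7.5% + 19.845% + 22.05% + 16.33% + 6.2031% = 71.9281%.
Rounded: 71.93%.

71.93%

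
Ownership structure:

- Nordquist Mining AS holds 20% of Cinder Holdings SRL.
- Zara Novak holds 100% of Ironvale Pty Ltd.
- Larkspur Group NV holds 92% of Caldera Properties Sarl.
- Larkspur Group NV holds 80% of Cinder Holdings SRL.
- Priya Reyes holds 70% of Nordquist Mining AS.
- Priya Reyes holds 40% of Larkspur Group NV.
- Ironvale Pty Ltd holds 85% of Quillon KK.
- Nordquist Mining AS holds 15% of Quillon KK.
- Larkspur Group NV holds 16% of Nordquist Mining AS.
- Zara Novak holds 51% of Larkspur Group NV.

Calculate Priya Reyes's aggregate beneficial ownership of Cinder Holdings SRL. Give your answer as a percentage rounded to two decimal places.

Priya reaches Cinder along 3 paths.
Via Nordquist: 70% × 20% = 14%.
Via Larkspur → Nordquist: 40% × 16% × 20% = 1.28%.
Via Larkspur: 40% × 80% = 32%.
Total: 14% + 1.28% + 32% = 47.28%.

47.28%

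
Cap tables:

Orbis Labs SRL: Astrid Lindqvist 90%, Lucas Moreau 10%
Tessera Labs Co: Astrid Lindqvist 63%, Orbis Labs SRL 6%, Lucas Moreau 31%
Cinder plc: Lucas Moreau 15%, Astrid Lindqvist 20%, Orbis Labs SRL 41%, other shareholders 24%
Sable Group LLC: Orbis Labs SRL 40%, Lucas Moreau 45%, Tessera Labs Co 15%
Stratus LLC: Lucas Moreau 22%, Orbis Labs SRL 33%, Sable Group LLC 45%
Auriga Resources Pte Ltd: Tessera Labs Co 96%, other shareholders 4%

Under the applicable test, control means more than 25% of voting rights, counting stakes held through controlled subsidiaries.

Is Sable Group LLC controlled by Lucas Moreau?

Yes

Lucas holds 31% of Tessera, so Lucas controls Tessera.
Lucas and Tessera together hold 45% + 15% = 60% of Sable, so Lucas controls Sable.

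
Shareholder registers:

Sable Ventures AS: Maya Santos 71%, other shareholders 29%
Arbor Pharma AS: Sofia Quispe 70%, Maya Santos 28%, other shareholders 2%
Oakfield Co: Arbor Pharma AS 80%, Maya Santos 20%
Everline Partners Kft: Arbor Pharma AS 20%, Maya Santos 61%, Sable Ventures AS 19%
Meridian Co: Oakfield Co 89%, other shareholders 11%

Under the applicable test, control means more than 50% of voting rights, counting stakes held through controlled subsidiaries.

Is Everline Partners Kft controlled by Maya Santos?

Maya holds 71% of Sable, so Maya controls Sable.
Maya and Sable together hold 61% + 19% = 80% of Everline, so Maya controls Everline.

Yes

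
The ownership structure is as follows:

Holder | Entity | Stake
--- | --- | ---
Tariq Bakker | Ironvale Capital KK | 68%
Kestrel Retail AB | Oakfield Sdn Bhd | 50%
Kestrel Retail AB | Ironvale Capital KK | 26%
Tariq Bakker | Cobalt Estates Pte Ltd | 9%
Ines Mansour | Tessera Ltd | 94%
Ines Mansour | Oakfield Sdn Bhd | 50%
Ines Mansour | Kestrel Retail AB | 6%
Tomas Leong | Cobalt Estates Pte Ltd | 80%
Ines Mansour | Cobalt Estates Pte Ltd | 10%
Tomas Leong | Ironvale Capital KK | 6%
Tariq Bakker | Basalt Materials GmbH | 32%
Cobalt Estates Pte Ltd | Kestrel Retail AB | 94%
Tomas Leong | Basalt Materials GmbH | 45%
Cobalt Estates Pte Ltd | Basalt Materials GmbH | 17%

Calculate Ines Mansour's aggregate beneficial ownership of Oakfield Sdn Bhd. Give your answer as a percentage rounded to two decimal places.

Ines reaches Oakfield along 3 paths.
Direct stake: 50% = 50%.
Via Kestrel: 6% × 50% = 3%.
Via Cobalt → Kestrel: 10% × 94% × 50% = 4.7%.
Total: 50% + 3% + 4.7% = 57.7%.
Rounded: 57.70%.

57.70%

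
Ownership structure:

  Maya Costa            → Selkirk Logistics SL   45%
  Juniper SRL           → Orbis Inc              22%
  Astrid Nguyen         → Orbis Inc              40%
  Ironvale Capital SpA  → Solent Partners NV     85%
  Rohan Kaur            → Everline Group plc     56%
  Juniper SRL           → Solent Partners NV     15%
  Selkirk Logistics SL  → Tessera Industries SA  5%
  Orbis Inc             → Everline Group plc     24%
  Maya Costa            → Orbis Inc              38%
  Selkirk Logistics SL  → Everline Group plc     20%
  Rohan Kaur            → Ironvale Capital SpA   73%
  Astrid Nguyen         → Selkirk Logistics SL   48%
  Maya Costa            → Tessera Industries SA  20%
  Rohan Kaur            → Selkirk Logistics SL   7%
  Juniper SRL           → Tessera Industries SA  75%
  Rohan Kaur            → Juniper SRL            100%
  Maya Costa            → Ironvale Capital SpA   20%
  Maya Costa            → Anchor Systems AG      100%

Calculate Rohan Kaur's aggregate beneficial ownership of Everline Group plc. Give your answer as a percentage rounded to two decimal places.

62.68%

Rohan reaches Everline along 3 paths.
Via Selkirk: 7% × 20% = 1.4%.
Direct stake: 56% = 56%.
Via Juniper → Orbis: 100% × 22% × 24% = 5.28%.
Total: 1.4% + 56% + 5.28% = 62.68%.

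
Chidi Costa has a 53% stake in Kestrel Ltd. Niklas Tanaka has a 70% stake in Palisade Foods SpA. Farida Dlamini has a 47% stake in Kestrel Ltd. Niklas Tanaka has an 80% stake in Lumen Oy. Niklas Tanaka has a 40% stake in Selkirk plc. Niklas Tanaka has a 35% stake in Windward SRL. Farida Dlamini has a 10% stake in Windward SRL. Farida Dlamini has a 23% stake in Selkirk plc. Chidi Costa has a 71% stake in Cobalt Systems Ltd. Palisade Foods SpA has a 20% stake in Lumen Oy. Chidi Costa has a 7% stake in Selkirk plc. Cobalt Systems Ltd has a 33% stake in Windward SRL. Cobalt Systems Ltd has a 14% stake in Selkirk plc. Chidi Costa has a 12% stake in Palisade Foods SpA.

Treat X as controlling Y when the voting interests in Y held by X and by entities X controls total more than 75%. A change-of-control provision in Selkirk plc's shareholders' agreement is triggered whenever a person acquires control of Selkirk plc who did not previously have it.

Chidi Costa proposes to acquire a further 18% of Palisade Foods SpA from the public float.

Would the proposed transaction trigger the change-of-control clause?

The purchase changes only Chidi's holdings, so Chidi is the only person who could newly come to control Selkirk.
Chidi's largest direct stake is 71% in Cobalt, which does not meet the threshold, so Chidi controls no company.
In Selkirk, Chidi's side holds only 7%, not > 75%.
So before the transaction, Chidi does not control Selkirk.
After the purchase, Chidi's direct stake in Palisade rises to 12% + 18% = 30%.
Chidi's side now holds 30% of Palisade, not > 75%, so Chidi still does not control Palisade.
After the transaction, Chidi's side holds 7% of Selkirk, not > 75%, so Chidi still does not control Selkirk.
No new person acquires control, so the clause is not triggered.

No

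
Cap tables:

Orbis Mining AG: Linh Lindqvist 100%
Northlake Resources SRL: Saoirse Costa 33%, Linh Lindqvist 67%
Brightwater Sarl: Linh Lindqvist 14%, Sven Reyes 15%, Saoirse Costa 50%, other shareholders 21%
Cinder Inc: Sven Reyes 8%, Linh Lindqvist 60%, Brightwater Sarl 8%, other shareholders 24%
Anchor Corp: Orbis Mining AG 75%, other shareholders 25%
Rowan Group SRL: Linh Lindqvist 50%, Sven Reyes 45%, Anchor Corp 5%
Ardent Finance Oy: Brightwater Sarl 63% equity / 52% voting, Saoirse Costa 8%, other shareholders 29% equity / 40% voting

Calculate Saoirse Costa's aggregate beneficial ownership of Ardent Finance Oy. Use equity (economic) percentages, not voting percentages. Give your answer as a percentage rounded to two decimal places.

Saoirse reaches Ardent along 2 paths.
Via Brightwater: 50% × 63% = 31.5%.
Direct stake: 8% = 8%.
Total: 31.5% + 8% = 39.5%.
Rounded: 39.50%.

39.50%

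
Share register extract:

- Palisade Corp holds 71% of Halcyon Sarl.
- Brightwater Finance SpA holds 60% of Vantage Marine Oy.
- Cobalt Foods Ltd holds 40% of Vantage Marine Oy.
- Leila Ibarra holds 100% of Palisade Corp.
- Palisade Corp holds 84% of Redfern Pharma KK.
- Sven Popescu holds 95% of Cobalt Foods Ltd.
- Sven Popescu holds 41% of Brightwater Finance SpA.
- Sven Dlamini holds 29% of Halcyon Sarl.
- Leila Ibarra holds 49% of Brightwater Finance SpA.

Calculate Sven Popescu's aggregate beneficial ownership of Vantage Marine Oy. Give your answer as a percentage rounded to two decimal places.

Sven Popescu reaches Vantage along 2 paths.
Via Brightwater: 41% × 60% = 24.6%.
Via Cobalt: 95% × 40% = 38%.
Total: 24.6% + 38% = 62.6%.
Rounded: 62.60%.

62.60%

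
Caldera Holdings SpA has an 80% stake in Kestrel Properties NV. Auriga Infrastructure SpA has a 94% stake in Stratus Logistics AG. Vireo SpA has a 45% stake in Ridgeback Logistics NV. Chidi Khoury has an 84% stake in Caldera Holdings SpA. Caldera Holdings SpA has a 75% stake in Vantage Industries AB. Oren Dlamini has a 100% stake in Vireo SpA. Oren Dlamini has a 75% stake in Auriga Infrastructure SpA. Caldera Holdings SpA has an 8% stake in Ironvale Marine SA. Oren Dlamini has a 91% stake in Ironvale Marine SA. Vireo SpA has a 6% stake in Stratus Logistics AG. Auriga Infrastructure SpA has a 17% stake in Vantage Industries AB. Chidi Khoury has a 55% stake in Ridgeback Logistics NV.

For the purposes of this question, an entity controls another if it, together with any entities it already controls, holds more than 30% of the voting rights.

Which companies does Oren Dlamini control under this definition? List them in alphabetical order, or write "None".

Auriga Infrastructure SpA, Ironvale Marine SA, Ridgeback Logistics NV, Stratus Logistics AG, Vireo SpA

Oren holds 75% of Auriga, so Oren controls Auriga.
Oren holds 100% of Vireo, so Oren controls Vireo.
Vireo holds 45% of Ridgeback, so Oren controls Ridgeback.
Vireo and Auriga together hold 6% + 94% = 100% of Stratus, so Oren controls Stratus.
Oren holds 91% of Ironvale, so Oren controls Ironvale.
No other company's threshold is met.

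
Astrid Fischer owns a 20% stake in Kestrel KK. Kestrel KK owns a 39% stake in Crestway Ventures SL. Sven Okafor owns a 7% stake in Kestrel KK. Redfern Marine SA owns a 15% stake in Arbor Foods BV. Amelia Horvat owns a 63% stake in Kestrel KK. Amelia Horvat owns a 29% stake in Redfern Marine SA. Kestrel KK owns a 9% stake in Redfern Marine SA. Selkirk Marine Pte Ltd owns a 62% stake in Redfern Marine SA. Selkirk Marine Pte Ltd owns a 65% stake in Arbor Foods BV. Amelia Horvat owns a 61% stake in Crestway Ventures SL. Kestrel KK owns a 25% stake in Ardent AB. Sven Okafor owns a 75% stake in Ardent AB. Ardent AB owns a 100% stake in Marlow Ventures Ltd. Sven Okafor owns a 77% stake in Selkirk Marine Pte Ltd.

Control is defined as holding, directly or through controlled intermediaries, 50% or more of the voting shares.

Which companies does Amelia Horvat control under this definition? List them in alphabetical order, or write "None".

Amelia holds 63% of Kestrel, so Amelia controls Kestrel.
Amelia and Kestrel together hold 61% + 39% = 100% of Crestway, so Amelia controls Crestway.
No other company's threshold is met.

Crestway Ventures SL, Kestrel KK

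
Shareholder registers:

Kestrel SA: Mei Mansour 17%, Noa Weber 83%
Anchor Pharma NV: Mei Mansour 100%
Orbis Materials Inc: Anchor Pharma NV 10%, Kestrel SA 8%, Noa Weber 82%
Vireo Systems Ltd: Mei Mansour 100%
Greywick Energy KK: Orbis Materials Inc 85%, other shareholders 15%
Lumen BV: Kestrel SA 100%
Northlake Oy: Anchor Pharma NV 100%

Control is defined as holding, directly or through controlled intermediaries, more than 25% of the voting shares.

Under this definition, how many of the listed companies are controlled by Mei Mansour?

3

Mei holds 100% of Anchor, so Mei controls Anchor.
Mei holds 100% of Vireo, so Mei controls Vireo.
Anchor holds 100% of Northlake, so Mei controls Northlake.
No other company's threshold is met.
Mei controls 3 companies.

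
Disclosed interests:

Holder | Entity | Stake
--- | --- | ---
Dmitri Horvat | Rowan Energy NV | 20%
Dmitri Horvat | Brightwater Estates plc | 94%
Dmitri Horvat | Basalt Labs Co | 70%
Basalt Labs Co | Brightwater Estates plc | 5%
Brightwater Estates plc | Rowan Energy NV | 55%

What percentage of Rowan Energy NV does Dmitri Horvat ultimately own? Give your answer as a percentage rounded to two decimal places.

Dmitri reaches Rowan along 3 paths.
Via Brightwater: 94% × 55% = 51.7%.
Via Basalt → Brightwater: 70% × 5% × 55% = 1.925%.
Direct stake: 20% = 20%.
Total: 51.7% + 1.925% + 20% = 73.625%.
Rounded: 73.63%.

73.63%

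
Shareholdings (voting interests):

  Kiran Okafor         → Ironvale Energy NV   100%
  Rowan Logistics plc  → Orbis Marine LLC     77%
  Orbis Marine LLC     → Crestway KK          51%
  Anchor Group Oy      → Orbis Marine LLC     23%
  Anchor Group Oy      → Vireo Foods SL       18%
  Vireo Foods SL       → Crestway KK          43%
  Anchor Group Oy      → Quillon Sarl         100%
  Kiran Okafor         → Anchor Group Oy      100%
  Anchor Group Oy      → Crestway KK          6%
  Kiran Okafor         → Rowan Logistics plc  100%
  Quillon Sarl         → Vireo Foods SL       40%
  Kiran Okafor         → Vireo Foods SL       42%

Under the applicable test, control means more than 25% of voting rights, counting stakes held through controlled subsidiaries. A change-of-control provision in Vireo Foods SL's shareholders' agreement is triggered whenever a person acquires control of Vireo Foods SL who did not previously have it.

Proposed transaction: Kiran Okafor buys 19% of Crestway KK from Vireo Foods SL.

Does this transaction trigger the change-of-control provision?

The purchase adds only to Kiran's holdings (Vireo's stake shrinks), so Kiran is the only person who could newly come to control Vireo.
Kiran holds 100% of Anchor, so Kiran controls Anchor.
Anchor holds 100% of Quillon, so Kiran controls Quillon.
Anchor and Quillon and Kiran together hold 18% + 40% + 42% = 100% of Vireo, so Kiran controls Vireo.
So Kiran already controls Vireo before the transaction.
After the purchase, Kiran holds 19% of Crestway directly, and Vireo's stake falls to 24%.
Kiran controlled Vireo already, so this is not a new person acquiring control; every other person's position is unchanged or reduced.
No new person acquires control, so the clause is not triggered.

No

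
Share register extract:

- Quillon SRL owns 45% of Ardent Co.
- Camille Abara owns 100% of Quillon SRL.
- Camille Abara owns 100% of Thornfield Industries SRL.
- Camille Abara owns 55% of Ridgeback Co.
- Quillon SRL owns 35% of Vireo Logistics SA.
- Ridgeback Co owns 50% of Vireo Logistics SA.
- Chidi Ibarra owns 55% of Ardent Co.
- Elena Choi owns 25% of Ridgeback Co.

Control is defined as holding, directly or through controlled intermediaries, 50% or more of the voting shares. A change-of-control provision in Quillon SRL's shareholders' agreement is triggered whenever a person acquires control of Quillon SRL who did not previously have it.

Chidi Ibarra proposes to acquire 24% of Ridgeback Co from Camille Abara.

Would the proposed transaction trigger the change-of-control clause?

No

The purchase adds only to Chidi's holdings (Camille's stake shrinks), so Chidi is the only person who could newly come to control Quillon.
Chidi holds 55% of Ardent, so Chidi controls Ardent.
Neither Chidi nor any entity Chidi controls holds any voting interest in Quillon.
So before the transaction, Chidi does not control Quillon.
After the purchase, Chidi holds 24% of Ridgeback directly, and Camille's stake falls to 31%.
Chidi's side now holds 24% of Ridgeback, not ≥ 50%, so Chidi still does not control Ridgeback.
After the transaction, neither Chidi nor any entity Chidi controls holds a voting interest in Quillon, so Chidi still does not control it.
No new person acquires control, so the clause is not triggered.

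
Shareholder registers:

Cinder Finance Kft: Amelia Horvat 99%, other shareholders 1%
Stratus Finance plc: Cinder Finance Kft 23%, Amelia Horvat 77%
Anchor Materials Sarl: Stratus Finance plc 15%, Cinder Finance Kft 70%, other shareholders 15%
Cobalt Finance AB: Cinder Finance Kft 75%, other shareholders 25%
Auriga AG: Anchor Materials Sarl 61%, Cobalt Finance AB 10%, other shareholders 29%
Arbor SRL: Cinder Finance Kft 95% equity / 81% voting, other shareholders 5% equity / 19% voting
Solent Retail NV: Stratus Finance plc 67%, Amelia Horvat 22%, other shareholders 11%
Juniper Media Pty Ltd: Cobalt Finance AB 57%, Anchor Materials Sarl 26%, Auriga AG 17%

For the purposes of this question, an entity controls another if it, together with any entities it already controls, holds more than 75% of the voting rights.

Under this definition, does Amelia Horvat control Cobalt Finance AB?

Amelia holds 99% of Cinder, so Amelia controls Cinder.
Cinder and Amelia together hold 23% + 77% = 100% of Stratus, so Amelia controls Stratus.
Stratus and Cinder together hold 15% + 70% = 85% of Anchor, so Amelia controls Anchor.
Cinder holds 81% of Arbor, so Amelia controls Arbor.
Stratus and Amelia together hold 67% + 22% = 89% of Solent, so Amelia controls Solent.
In Cobalt, Amelia's side holds only 75%, not > 75%.
So Amelia does not control Cobalt.

No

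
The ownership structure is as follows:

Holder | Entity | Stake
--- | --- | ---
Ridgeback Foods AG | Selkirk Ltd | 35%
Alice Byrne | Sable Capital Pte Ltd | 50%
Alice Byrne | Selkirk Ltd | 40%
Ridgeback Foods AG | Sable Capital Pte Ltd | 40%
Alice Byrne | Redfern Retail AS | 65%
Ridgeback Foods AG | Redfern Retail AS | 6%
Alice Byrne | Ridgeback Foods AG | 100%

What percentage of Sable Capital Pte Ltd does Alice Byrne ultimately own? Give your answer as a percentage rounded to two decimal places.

90.00%

Alice reaches Sable along 2 paths.
Direct stake: 50% = 50%.
Via Ridgeback: 100% × 40% = 40%.
Total: 50% + 40% = 90%.
Rounded: 90.00%.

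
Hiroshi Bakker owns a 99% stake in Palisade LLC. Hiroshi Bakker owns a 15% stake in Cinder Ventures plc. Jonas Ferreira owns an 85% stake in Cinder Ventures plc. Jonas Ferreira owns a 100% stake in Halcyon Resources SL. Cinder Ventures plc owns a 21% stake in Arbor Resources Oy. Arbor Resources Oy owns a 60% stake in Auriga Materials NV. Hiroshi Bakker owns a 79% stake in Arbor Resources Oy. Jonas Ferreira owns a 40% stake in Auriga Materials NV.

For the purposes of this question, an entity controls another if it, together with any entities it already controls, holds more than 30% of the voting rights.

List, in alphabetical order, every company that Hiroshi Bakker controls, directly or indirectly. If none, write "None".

Hiroshi holds 79% of Arbor, so Hiroshi controls Arbor.
Arbor holds 60% of Auriga, so Hiroshi controls Auriga.
Hiroshi holds 99% of Palisade, so Hiroshi controls Palisade.
No other company's threshold is met.

Arbor Resources Oy, Auriga Materials NV, Palisade LLC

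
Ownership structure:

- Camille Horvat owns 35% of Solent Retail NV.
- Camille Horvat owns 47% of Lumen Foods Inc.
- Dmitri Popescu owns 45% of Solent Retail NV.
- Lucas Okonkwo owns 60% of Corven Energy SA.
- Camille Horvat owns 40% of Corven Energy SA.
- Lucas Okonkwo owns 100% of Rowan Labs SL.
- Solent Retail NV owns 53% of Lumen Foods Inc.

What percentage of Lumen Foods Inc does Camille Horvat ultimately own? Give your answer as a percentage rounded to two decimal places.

65.55%

Camille reaches Lumen along 2 paths.
Direct stake: 47% = 47%.
Via Solent: 35% × 53% = 18.55%.
Total: 47% + 18.55% = 65.55%.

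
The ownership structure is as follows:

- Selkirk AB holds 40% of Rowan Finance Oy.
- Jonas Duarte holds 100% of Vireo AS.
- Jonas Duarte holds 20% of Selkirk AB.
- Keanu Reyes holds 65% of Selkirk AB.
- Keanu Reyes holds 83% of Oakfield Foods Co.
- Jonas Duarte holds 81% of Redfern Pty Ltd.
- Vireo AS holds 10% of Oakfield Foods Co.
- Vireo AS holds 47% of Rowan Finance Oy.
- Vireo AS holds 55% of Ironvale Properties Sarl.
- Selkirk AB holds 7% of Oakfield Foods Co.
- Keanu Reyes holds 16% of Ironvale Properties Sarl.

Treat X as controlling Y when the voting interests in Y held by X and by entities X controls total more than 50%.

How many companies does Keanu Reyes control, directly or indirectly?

2

Keanu holds 65% of Selkirk, so Keanu controls Selkirk.
Keanu and Selkirk together hold 83% + 7% = 90% of Oakfield, so Keanu controls Oakfield.
No other company's threshold is met.
Keanu controls 2 companies.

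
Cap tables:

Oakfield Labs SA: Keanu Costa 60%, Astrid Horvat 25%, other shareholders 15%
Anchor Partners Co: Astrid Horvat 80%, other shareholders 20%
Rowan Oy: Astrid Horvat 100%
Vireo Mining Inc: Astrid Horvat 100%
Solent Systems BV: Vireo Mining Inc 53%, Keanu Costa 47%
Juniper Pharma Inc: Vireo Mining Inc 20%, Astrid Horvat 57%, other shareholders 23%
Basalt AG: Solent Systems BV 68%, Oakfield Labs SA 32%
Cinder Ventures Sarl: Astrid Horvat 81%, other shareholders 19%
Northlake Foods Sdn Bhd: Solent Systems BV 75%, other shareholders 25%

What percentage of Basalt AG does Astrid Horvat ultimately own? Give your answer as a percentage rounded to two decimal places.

44.04%

Astrid reaches Basalt along 2 paths.
Via Vireo → Solent: 100% × 53% × 68% = 36.04%.
Via Oakfield: 25% × 32% = 8%.
Total: 36.04% + 8% = 44.04%.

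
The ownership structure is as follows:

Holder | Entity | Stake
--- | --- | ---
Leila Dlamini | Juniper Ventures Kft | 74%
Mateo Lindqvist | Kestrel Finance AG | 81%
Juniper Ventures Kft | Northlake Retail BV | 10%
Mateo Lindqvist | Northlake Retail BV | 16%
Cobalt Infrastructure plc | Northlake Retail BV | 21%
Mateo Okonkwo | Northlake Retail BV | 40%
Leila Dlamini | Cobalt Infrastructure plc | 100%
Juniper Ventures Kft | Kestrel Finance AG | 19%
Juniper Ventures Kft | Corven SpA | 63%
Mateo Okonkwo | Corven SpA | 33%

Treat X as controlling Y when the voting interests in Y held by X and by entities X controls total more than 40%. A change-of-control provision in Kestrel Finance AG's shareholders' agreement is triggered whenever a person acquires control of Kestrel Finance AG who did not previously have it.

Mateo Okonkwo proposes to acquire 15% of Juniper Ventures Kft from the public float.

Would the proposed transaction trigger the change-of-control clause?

The purchase changes only Mateo Okonkwo's holdings, so Mateo Okonkwo is the only person who could newly come to control Kestrel.
Mateo Okonkwo's largest direct stake is 40% in Northlake, which does not meet the threshold, so Mateo Okonkwo controls no company.
Neither Mateo Okonkwo nor any entity Mateo Okonkwo controls holds any voting interest in Kestrel.
So before the transaction, Mateo Okonkwo does not control Kestrel.
After the purchase, Mateo Okonkwo holds 15% of Juniper directly.
Mateo Okonkwo's side now holds 15% of Juniper, not > 40%, so Mateo Okonkwo still does not control Juniper.
After the transaction, neither Mateo Okonkwo nor any entity Mateo Okonkwo controls holds a voting interest in Kestrel, so Mateo Okonkwo still does not control it.
No new person acquires control, so the clause is not triggered.

No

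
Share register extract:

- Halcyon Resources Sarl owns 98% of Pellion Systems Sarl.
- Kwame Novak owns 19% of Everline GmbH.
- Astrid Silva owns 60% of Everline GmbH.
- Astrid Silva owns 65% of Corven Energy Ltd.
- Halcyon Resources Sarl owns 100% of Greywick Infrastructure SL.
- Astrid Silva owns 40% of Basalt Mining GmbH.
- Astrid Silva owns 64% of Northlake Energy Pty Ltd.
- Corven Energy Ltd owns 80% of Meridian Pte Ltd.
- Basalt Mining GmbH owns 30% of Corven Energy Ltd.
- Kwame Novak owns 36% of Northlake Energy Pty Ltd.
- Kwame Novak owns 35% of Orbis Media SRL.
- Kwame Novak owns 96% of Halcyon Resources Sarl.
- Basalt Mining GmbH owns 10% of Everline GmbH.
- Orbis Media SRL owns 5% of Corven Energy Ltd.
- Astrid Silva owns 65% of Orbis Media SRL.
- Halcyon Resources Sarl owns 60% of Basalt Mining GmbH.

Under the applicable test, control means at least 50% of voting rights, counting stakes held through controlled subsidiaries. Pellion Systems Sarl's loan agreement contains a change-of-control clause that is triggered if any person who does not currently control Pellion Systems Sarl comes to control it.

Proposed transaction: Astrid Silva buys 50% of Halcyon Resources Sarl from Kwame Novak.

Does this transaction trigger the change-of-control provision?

The purchase adds only to Astrid's holdings (Kwame's stake shrinks), so Astrid is the only person who could newly come to control Pellion.
Astrid holds 64% of Northlake, so Astrid controls Northlake.
Astrid holds 65% of Orbis, so Astrid controls Orbis.
Astrid holds 60% of Everline, so Astrid controls Everline.
Astrid and Orbis together hold 65% + 5% = 70% of Corven, so Astrid controls Corven.
Corven holds 80% of Meridian, so Astrid controls Meridian.
Neither Astrid nor any entity Astrid controls holds any voting interest in Pellion.
So before the transaction, Astrid does not control Pellion.
After the purchase, Astrid holds 50% of Halcyon directly, and Kwame's stake falls to 46%.
Astrid holds 50% of Halcyon, so Astrid controls Halcyon.
Halcyon holds 98% of Pellion, so Astrid controls Pellion.
Astrid did not control Pellion before and does after, so the clause is triggered.

Yes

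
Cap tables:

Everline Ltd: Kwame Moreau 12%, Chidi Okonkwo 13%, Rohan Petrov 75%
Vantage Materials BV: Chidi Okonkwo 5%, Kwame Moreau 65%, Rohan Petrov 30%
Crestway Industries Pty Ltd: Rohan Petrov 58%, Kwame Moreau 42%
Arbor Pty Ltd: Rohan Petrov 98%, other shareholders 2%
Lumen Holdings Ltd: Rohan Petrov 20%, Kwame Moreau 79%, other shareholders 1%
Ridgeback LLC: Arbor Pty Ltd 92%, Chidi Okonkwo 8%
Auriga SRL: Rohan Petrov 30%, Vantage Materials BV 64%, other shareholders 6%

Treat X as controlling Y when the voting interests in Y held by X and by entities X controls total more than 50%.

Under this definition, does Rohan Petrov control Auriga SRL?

Rohan holds 75% of Everline, so Rohan controls Everline.
Rohan holds 58% of Crestway, so Rohan controls Crestway.
Rohan holds 98% of Arbor, so Rohan controls Arbor.
Arbor holds 92% of Ridgeback, so Rohan controls Ridgeback.
In Auriga, Rohan's side holds only 30%, not > 50%.
So Rohan does not control Auriga.

No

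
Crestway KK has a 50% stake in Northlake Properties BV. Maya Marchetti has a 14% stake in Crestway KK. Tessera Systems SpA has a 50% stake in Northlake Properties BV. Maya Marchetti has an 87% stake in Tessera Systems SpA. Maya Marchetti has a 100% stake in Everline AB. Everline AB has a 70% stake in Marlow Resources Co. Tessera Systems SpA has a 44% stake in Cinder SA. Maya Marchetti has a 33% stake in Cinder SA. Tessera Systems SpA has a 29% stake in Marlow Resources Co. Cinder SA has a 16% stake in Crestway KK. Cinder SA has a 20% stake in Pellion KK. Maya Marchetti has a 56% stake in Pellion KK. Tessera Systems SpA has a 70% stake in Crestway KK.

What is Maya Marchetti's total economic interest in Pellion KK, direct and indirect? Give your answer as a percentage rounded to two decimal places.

70.26%

Maya reaches Pellion along 3 paths.
Via Cinder: 33% × 20% = 6.6%.
Via Tessera → Cinder: 87% × 44% × 20% = 7.656%.
Direct stake: 56% = 56%.
Total: 6.6% + 7.656% + 56% = 70.256%.
Rounded: 70.26%.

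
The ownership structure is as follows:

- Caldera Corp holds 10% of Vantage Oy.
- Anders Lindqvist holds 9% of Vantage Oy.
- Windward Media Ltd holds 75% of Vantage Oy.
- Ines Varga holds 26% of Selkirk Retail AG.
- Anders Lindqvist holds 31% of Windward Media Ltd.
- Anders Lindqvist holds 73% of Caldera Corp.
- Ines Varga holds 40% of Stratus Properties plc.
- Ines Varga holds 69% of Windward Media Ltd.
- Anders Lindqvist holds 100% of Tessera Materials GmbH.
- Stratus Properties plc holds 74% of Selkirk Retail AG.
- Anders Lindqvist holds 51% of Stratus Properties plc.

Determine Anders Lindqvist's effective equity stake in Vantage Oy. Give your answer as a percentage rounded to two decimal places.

Anders reaches Vantage along 3 paths.
Via Windward: 31% × 75% = 23.25%.
Direct stake: 9% = 9%.
Via Caldera: 73% × 10% = 7.3%.
Total: 23.25% + 9% + 7.3% = 39.55%.

39.55%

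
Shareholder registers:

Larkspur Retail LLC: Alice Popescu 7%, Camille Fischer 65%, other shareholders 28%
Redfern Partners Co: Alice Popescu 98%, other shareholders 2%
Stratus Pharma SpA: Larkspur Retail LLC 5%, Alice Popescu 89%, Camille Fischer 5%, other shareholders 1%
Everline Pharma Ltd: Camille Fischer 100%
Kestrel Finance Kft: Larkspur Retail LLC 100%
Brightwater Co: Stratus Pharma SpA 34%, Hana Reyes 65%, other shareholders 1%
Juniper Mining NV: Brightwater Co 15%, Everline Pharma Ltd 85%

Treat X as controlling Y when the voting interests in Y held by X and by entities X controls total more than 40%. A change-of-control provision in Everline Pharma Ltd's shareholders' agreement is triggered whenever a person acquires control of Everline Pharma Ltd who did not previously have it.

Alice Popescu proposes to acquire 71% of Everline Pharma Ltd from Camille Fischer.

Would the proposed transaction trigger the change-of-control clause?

The purchase adds only to Alice's holdings (Camille's stake shrinks), so Alice is the only person who could newly come to control Everline.
Alice holds 98% of Redfern, so Alice controls Redfern.
Alice holds 89% of Stratus, so Alice controls Stratus.
Neither Alice nor any entity Alice controls holds any voting interest in Everline.
So before the transaction, Alice does not control Everline.
After the purchase, Alice holds 71% of Everline directly, and Camille's stake falls to 29%.
Alice holds 71% of Everline, so Alice controls Everline.
Alice did not control Everline before and does after, so the clause is triggered.

Yes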